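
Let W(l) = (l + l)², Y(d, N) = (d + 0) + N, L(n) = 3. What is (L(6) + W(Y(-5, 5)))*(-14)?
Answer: -42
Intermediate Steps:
Y(d, N) = N + d (Y(d, N) = d + N = N + d)
W(l) = 4*l² (W(l) = (2*l)² = 4*l²)
(L(6) + W(Y(-5, 5)))*(-14) = (3 + 4*(5 - 5)²)*(-14) = (3 + 4*0²)*(-14) = (3 + 4*0)*(-14) = (3 + 0)*(-14) = 3*(-14) = -42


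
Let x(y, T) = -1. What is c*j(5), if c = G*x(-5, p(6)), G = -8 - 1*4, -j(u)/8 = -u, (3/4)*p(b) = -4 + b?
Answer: 480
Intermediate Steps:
p(b) = -16/3 + 4*b/3 (p(b) = 4*(-4 + b)/3 = -16/3 + 4*b/3)
j(u) = 8*u (j(u) = -(-8)*u = 8*u)
G = -12 (G = -8 - 4 = -12)
c = 12 (c = -12*(-1) = 12)
c*j(5) = 12*(8*5) = 12*40 = 480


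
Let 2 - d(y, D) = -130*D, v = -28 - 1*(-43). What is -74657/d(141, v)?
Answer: -74657/1952 ≈ -38.246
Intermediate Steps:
v = 15 (v = -28 + 43 = 15)
d(y, D) = 2 + 130*D (d(y, D) = 2 - (-130)*D = 2 + 130*D)
-74657/d(141, v) = -74657/(2 + 130*15) = -74657/(2 + 1950) = -74657/1952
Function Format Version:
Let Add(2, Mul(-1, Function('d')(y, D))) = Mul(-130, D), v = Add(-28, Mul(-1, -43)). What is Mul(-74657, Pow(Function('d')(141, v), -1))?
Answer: Rational(-74657, 1952) ≈ -38.246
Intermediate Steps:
v = 15 (v = Add(-28, 43) = 15)
Function('d')(y, D) = Add(2, Mul(130, D)) (Function('d')(y, D) = Add(2, Mul(-1, Mul(-130, D))) = Add(2, Mul(130, D)))
Mul(-74657, Pow(Function('d')(141, v), -1)) = Mul(-74657, Pow(Add(2, Mul(130, 15)), -1)) = Mul(-74657, Pow(Add(2, 1950), -1)) = Mul(-74657, Pow(1952, -1)) = Mul(-74657, Rational(1, 1952)) = Rational(-74657, 1952)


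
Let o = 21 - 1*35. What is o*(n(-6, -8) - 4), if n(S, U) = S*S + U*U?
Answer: -1344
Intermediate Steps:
n(S, U) = S**2 + U**2
o = -14 (o = 21 - 35 = -14)
o*(n(-6, -8) - 4) = -14*(((-6)**2 + (-8)**2) - 4) = -14*((36 + 64) - 4) = -14*(100 - 4) = -14*96 = -1344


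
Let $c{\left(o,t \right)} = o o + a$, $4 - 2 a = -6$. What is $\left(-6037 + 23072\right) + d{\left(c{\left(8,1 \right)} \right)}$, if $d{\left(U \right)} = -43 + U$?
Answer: $17061$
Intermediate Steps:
$a = 5$ ($a = 2 - -3 = 2 + 3 = 5$)
$c{\left(o,t \right)} = 5 + o^{2}$ ($c{\left(o,t \right)} = o o + 5 = o^{2} + 5 = 5 + o^{2}$)
$\left(-6037 + 23072\right) + d{\left(c{\left(8,1 \right)} \right)} = \left(-6037 + 23072\right) + \left(-43 + \left(5 + 8^{2}\right)\right) = 17035 + \left(-43 + \left(5 + 64\right)\right) = 17035 + \left(-43 + 69\right) = 17035 + 26 = 17061$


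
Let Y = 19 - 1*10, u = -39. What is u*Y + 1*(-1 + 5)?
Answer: -347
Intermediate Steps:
Y = 9 (Y = 19 - 10 = 9)
u*Y + 1*(-1 + 5) = -39*9 + 1*(-1 + 5) = -351 + 1*4 = -351 + 4 = -347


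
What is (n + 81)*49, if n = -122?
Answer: -2009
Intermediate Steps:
(n + 81)*49 = (-122 + 81)*49 = -41*49 = -2009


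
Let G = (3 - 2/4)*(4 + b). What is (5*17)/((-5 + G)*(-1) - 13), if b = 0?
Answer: -85/18 ≈ -4.7222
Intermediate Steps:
G = 10 (G = (3 - 2/4)*(4 + 0) = (3 - 2*¼)*4 = (3 - ½)*4 = (5/2)*4 = 10)
(5*17)/((-5 + G)*(-1) - 13) = (5*17)/((-5 + 10)*(-1) - 13) = 85/(5*(-1) - 13) = 85/(-5 - 13) = 85/(-18) = 85*(-1/18) = -85/18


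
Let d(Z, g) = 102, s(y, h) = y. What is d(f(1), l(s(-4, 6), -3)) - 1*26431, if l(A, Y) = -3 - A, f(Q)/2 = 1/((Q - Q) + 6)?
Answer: -26329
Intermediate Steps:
f(Q) = ⅓ (f(Q) = 2/((Q - Q) + 6) = 2/(0 + 6) = 2/6 = 2*(⅙) = ⅓)
d(f(1), l(s(-4, 6), -3)) - 1*26431 = 102 - 1*26431 = 102 - 26431 = -26329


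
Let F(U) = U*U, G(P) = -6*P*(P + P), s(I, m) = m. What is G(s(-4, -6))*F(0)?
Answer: 0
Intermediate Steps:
G(P) = -12*P**2 (G(P) = -6*P*2*P = -12*P**2)
F(U) = U**2
G(s(-4, -6))*F(0) = -12*(-6)**2*0**2 = -12*36*0 = -432*0 = 0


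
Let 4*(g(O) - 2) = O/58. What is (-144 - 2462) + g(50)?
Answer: -302039/116 ≈ -2603.8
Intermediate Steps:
g(O) = 2 + O/232 (g(O) = 2 + (O/58)/4 = 2 + O/232)
(-144 - 2462) + g(50) = (-144 - 2462) + (2 + (1/232)*50) = -2606 + (2 + 25/116) = -2606 + 257/116 = -302039/116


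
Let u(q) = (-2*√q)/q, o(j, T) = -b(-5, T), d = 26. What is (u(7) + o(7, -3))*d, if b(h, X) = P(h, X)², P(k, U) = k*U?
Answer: -5850 - 52*√7/7 ≈ -5869.7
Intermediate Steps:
P(k, U) = U*k
b(h, X) = X²*h² (b(h, X) = (X*h)² = X²*h²)
o(j, T) = -25*T² (o(j, T) = -T²*(-5)² = -T²*25 = -25*T²)
u(q) = -2/√q
(u(7) + o(7, -3))*d = (-2*√7/7 - 25*(-3)²)*26 = (-2*√7/7 - 25*9)*26 = (-2*√7/7 - 225)*26 = (-225 - 2*√7/7)*26 = -5850 - 52*√7/7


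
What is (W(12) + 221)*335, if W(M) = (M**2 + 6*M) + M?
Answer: 150415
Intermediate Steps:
W(M) = M**2 + 7*M
(W(12) + 221)*335 = (12*(7 + 12) + 221)*335 = (12*19 + 221)*335 = (228 + 221)*335 = 449*335 = 150415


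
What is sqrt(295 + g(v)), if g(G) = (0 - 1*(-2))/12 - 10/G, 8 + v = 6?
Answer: sqrt(10806)/6 ≈ 17.325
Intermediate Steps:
v = -2 (v = -8 + 6 = -2)
g(G) = 1/6 - 10/G (g(G) = (0 + 2)*(1/12) - 10/G = 2*(1/12) - 10/G = 1/6 - 10/G)
sqrt(295 + g(v)) = sqrt(295 + (1/6)*(-60 - 2)/(-2)) = sqrt(295 + (1/6)*(-1/2)*(-62)) = sqrt(295 + 31/6) = sqrt(1801/6) = sqrt(10806)/6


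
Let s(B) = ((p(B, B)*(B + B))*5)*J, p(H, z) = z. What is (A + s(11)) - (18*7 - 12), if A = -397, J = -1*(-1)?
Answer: 699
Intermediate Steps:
J = 1
s(B) = 10*B² (s(B) = ((B*(B + B))*5)*1 = ((B*(2*B))*5)*1 = ((2*B²)*5)*1 = (10*B²)*1 = 10*B²)
(A + s(11)) - (18*7 - 12) = (-397 + 10*11²) - (18*7 - 12) = (-397 + 10*121) - (126 - 12) = (-397 + 1210) - 1*114 = 813 - 114 = 699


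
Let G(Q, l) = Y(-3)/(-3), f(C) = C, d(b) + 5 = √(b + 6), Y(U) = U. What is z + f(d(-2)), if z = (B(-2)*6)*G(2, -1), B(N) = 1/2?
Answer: 0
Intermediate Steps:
B(N) = ½
d(b) = -5 + √(6 + b) (d(b) = -5 + √(b + 6) = -5 + √(6 + b))
G(Q, l) = 1 (G(Q, l) = -3/(-3) = -3*(-⅓) = 1)
z = 3 (z = ((½)*6)*1 = 3*1 = 3)
z + f(d(-2)) = 3 + (-5 + √(6 - 2)) = 3 + (-5 + √4) = 3 + (-5 + 2) = 3 - 3 = 0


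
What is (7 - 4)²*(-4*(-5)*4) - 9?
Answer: 711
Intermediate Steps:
(7 - 4)²*(-4*(-5)*4) - 9 = 3²*(20*4) - 9 = 9*80 - 9 = 720 - 9 = 711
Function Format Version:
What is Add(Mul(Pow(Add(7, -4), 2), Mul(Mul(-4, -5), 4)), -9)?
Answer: 711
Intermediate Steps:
Add(Mul(Pow(Add(7, -4), 2), Mul(Mul(-4, -5), 4)), -9) = Add(Mul(Pow(3, 2), Mul(20, 4)), -9) = Add(Mul(9, 80), -9) = Add(720, -9) = 711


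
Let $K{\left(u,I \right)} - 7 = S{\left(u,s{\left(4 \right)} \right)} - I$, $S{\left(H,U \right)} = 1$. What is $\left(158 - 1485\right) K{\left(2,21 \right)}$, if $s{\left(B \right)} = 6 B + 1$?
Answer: $17251$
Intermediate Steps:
$s{\left(B \right)} = 1 + 6 B$
$K{\left(u,I \right)} = 8 - I$ ($K{\left(u,I \right)} = 7 - \left(-1 + I\right) = 8 - I$)
$\left(158 - 1485\right) K{\left(2,21 \right)} = \left(158 - 1485\right) \left(8 - 21\right) = - 1327 \left(8 - 21\right) = \left(-1327\right) \left(-13\right) = 17251$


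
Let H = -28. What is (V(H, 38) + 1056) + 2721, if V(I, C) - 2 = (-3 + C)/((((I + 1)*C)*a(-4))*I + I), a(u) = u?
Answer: 12410235/3284 ≈ 3779.0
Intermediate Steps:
V(I, C) = 2 + (-3 + C)/(I - 4*C*I*(1 + I)) (V(I, C) = 2 + (-3 + C)/((((I + 1)*C)*(-4))*I + I) = 2 + (-3 + C)/((((1 + I)*C)*(-4))*I + I) = 2 + (-3 + C)/(((C*(1 + I))*(-4))*I + I) = 2 + (-3 + C)/((-4*C*(1 + I))*I + I) = 2 + (-3 + C)/(-4*C*I*(1 + I) + I) = 2 + (-3 + C)/(I - 4*C*I*(1 + I)))
(V(H, 38) + 1056) + 2721 = ((-3 + 38 + 2*(-28) - 8*38*(-28) - 8*38*(-28)²)/((-28)*(1 - 4*38 - 4*38*(-28))) + 1056) + 2721 = (-(-3 + 38 - 56 + 8512 - 8*38*784)/(28*(1 - 152 + 4256)) + 1056) + 2721 = (-1/28*(-3 + 38 - 56 + 8512 - 238336)/4105 + 1056) + 2721 = (-1/28*1/4105*(-229845) + 1056) + 2721 = (6567/3284 + 1056) + 2721 = 3474471/3284 + 2721 = 12410235/3284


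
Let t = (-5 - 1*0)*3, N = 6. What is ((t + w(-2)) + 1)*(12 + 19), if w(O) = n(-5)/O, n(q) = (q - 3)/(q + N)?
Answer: -310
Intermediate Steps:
n(q) = (-3 + q)/(6 + q) (n(q) = (q - 3)/(q + 6) = (-3 + q)/(6 + q))
w(O) = -8/O (w(O) = ((-3 - 5)/(6 - 5))/O = (-8/1)/O = (1*(-8))/O = -8/O)
t = -15 (t = (-5 + 0)*3 = -5*3 = -15)
((t + w(-2)) + 1)*(12 + 19) = ((-15 - 8/(-2)) + 1)*(12 + 19) = ((-15 - 8*(-½)) + 1)*31 = ((-15 + 4) + 1)*31 = (-11 + 1)*31 = -10*31 = -310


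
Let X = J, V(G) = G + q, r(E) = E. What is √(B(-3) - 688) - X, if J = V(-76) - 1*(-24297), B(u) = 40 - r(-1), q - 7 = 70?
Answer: -24298 + I*√647 ≈ -24298.0 + 25.436*I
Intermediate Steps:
q = 77 (q = 7 + 70 = 77)
V(G) = 77 + G (V(G) = G + 77 = 77 + G)
B(u) = 41 (B(u) = 40 - 1*(-1) = 40 + 1 = 41)
J = 24298 (J = (77 - 76) - 1*(-24297) = 1 + 24297 = 24298)
X = 24298
√(B(-3) - 688) - X = √(41 - 688) - 1*24298 = √(-647) - 24298 = I*√647 - 24298 = -24298 + I*√647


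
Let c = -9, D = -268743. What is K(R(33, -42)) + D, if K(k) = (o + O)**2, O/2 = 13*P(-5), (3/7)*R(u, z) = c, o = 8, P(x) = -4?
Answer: -259527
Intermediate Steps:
R(u, z) = -21 (R(u, z) = (7/3)*(-9) = -21)
O = -104 (O = 2*(13*(-4)) = 2*(-52) = -104)
K(k) = 9216 (K(k) = (8 - 104)**2 = (-96)**2 = 9216)
K(R(33, -42)) + D = 9216 - 268743 = -259527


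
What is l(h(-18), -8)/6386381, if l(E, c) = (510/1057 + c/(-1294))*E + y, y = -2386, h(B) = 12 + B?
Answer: -1633740482/4367511851899 ≈ -0.00037407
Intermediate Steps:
l(E, c) = -2386 + E*(510/1057 - c/1294) (l(E, c) = (510/1057 + c/(-1294))*E - 2386 = (510*(1/1057) + c*(-1/1294))*E - 2386 = (510/1057 - c/1294)*E - 2386 = E*(510/1057 - c/1294) - 2386 = -2386 + E*(510/1057 - c/1294))
l(h(-18), -8)/6386381 = (-2386 + 510*(12 - 18)/1057 - 1/1294*(12 - 18)*(-8))/6386381 = (-2386 + (510/1057)*(-6) - 1/1294*(-6)*(-8))*(1/6386381) = (-2386 - 3060/1057 - 24/647)*(1/6386381) = -1633740482/683879*1/6386381 = -1633740482/4367511851899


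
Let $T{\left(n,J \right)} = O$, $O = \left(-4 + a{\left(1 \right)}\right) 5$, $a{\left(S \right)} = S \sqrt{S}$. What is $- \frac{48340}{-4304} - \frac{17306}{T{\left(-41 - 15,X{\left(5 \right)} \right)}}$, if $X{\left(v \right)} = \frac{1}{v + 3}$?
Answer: $\frac{18802531}{16140} \approx 1165.0$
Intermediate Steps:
$X{\left(v \right)} = \frac{1}{3 + v}$
$a{\left(S \right)} = S^{\frac{3}{2}}$
$O = -15$ ($O = \left(-4 + 1^{\frac{3}{2}}\right) 5 = \left(-4 + 1\right) 5 = \left(-3\right) 5 = -15$)
$T{\left(n,J \right)} = -15$
$- \frac{48340}{-4304} - \frac{17306}{T{\left(-41 - 15,X{\left(5 \right)} \right)}} = - \frac{48340}{-4304} - \frac{17306}{-15} = \left(-48340\right) \left(- \frac{1}{4304}\right) - - \frac{17306}{15} = \frac{12085}{1076} + \frac{17306}{15} = \frac{18802531}{16140}$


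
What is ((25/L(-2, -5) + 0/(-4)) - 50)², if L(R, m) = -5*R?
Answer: 9025/4 ≈ 2256.3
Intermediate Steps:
((25/L(-2, -5) + 0/(-4)) - 50)² = ((25/((-5*(-2))) + 0/(-4)) - 50)² = ((25/10 + 0*(-¼)) - 50)² = ((25*(⅒) + 0) - 50)² = ((5/2 + 0) - 50)² = (5/2 - 50)² = (-95/2)² = 9025/4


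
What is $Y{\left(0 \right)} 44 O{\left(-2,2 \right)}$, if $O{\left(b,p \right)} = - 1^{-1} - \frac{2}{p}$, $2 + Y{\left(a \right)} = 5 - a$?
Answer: $-264$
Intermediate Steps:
$Y{\left(a \right)} = 3 - a$ ($Y{\left(a \right)} = -2 - \left(-5 + a\right) = 3 - a$)
$O{\left(b,p \right)} = -1 - \frac{2}{p}$ ($O{\left(b,p \right)} = \left(-1\right) 1 - \frac{2}{p} = -1 - \frac{2}{p}$)
$Y{\left(0 \right)} 44 O{\left(-2,2 \right)} = \left(3 - 0\right) 44 \frac{-2 - 2}{2} = \left(3 + 0\right) 44 \frac{-2 - 2}{2} = 3 \cdot 44 \cdot \frac{1}{2} \left(-4\right) = 132 \left(-2\right) = -264$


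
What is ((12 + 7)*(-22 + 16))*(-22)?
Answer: 2508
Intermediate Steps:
((12 + 7)*(-22 + 16))*(-22) = (19*(-6))*(-22) = -114*(-22) = 2508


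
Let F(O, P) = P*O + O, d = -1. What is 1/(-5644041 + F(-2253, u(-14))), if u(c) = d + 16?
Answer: -1/5680089 ≈ -1.7605e-7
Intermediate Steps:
u(c) = 15 (u(c) = -1 + 16 = 15)
F(O, P) = O + O*P (F(O, P) = O*P + O = O + O*P)
1/(-5644041 + F(-2253, u(-14))) = 1/(-5644041 - 2253*(1 + 15)) = 1/(-5644041 - 2253*16) = 1/(-5644041 - 36048) = 1/(-5680089) = -1/5680089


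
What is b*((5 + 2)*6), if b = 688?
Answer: 28896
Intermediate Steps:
b*((5 + 2)*6) = 688*((5 + 2)*6) = 688*(7*6) = 688*42 = 28896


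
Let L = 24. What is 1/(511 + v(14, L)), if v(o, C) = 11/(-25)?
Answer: 25/12764 ≈ 0.0019586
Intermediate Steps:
v(o, C) = -11/25 (v(o, C) = 11*(-1/25) = -11/25)
1/(511 + v(14, L)) = 1/(511 - 11/25) = 1/(12764/25) = 25/12764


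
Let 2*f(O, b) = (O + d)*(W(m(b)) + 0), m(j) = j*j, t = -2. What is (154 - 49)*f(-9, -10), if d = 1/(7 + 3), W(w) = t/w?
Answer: 1869/200 ≈ 9.3450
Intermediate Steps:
m(j) = j²
W(w) = -2/w
d = ⅒ (d = 1/10 = ⅒ ≈ 0.10000)
f(O, b) = -(⅒ + O)/b² (f(O, b) = ((O + ⅒)*(-2/b² + 0))/2 = ((⅒ + O)*(-2/b² + 0))/2 = ((⅒ + O)*(-2/b²))/2 = (-2*(⅒ + O)/b²)/2 = -(⅒ + O)/b²)
(154 - 49)*f(-9, -10) = (154 - 49)*((-⅒ - 1*(-9))/(-10)²) = 105*((-⅒ + 9)/100) = 105*((1/100)*(89/10)) = 105*(89/1000) = 1869/200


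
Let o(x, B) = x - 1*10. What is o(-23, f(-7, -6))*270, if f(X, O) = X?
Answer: -8910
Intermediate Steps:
o(x, B) = -10 + x (o(x, B) = x - 10 = -10 + x)
o(-23, f(-7, -6))*270 = (-10 - 23)*270 = -33*270 = -8910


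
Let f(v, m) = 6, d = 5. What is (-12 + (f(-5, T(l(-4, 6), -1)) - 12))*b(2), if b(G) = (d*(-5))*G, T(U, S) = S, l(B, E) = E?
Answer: 900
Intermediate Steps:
b(G) = -25*G (b(G) = (5*(-5))*G = -25*G)
(-12 + (f(-5, T(l(-4, 6), -1)) - 12))*b(2) = (-12 + (6 - 12))*(-25*2) = (-12 - 6)*(-50) = -18*(-50) = 900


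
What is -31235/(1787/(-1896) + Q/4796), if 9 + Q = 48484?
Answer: -71006650440/20834537 ≈ -3408.1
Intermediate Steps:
Q = 48475 (Q = -9 + 48484 = 48475)
-31235/(1787/(-1896) + Q/4796) = -31235/(1787/(-1896) + 48475/4796) = -31235/(1787*(-1/1896) + 48475*(1/4796)) = -31235/(-1787/1896 + 48475/4796) = -31235/20834537/2273304 = -31235*2273304/20834537 = -71006650440/20834537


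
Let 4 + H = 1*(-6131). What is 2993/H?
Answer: -2993/6135 ≈ -0.48786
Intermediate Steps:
H = -6135 (H = -4 + 1*(-6131) = -4 - 6131 = -6135)
2993/H = 2993/(-6135) = 2993*(-1/6135) = -2993/6135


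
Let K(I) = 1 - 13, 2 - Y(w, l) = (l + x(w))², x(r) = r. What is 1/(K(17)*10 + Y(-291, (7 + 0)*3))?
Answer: -1/73018 ≈ -1.3695e-5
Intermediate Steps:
Y(w, l) = 2 - (l + w)²
K(I) = -12
1/(K(17)*10 + Y(-291, (7 + 0)*3)) = 1/(-12*10 + (2 - ((7 + 0)*3 - 291)²)) = 1/(-120 + (2 - (7*3 - 291)²)) = 1/(-120 + (2 - (21 - 291)²)) = 1/(-120 + (2 - 1*(-270)²)) = 1/(-120 + (2 - 1*72900)) = 1/(-120 + (2 - 72900)) = 1/(-120 - 72898) = 1/(-73018) = -1/73018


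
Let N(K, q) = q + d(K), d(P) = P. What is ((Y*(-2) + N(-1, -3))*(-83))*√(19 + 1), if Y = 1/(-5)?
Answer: 2988*√5/5 ≈ 1336.3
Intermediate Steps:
N(K, q) = K + q (N(K, q) = q + K = K + q)
Y = -⅕ ≈ -0.20000
((Y*(-2) + N(-1, -3))*(-83))*√(19 + 1) = ((-⅕*(-2) + (-1 - 3))*(-83))*√(19 + 1) = ((⅖ - 4)*(-83))*√20 = (-18/5*(-83))*(2*√5) = 1494*(2*√5)/5 = 2988*√5/5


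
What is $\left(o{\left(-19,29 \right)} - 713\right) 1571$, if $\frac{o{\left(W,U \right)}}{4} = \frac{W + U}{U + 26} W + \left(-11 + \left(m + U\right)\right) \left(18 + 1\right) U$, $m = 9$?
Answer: $\frac{1015797603}{11} \approx 9.2345 \cdot 10^{7}$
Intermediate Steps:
$o{\left(W,U \right)} = 4 U \left(-38 + 19 U\right) + \frac{4 W \left(U + W\right)}{26 + U}$ ($o{\left(W,U \right)} = 4 \left(\frac{W + U}{U + 26} W + \left(-11 + \left(9 + U\right)\right) \left(18 + 1\right) U\right) = 4 \left(\frac{U + W}{26 + U} W + \left(-2 + U\right) 19 U\right) = 4 \left(\frac{U + W}{26 + U} W + \left(-38 + 19 U\right) U\right) = 4 \left(\frac{W \left(U + W\right)}{26 + U} + U \left(-38 + 19 U\right)\right) = 4 \left(U \left(-38 + 19 U\right) + \frac{W \left(U + W\right)}{26 + U}\right) = 4 U \left(-38 + 19 U\right) + \frac{4 W \left(U + W\right)}{26 + U}$)
$\left(o{\left(-19,29 \right)} - 713\right) 1571 = \left(\frac{4 \left(\left(-19\right)^{2} - 28652 + 19 \cdot 29^{3} + 456 \cdot 29^{2} + 29 \left(-19\right)\right)}{26 + 29} - 713\right) 1571 = \left(\frac{4 \left(361 - 28652 + 19 \cdot 24389 + 456 \cdot 841 - 551\right)}{55} - 713\right) 1571 = \left(4 \cdot \frac{1}{55} \left(361 - 28652 + 463391 + 383496 - 551\right) - 713\right) 1571 = \left(4 \cdot \frac{1}{55} \cdot 818045 - 713\right) 1571 = \left(\frac{654436}{11} - 713\right) 1571 = \frac{646593}{11} \cdot 1571 = \frac{1015797603}{11}$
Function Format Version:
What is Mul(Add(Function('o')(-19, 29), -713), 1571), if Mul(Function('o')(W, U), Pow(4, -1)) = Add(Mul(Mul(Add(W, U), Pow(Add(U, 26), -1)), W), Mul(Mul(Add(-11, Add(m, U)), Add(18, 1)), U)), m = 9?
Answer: Rational(1015797603, 11) ≈ 9.2345e+7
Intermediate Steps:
Function('o')(W, U) = Add(Mul(4, U, Add(-38, Mul(19, U))), Mul(4, W, Pow(Add(26, U), -1), Add(U, W))) (Function('o')(W, U) = Mul(4, Add(Mul(Mul(Add(W, U), Pow(Add(U, 26), -1)), W), Mul(Mul(Add(-11, Add(9, U)), Add(18, 1)), U))) = Mul(4, Add(Mul(Mul(Add(U, W), Pow(Add(26, U), -1)), W), Mul(Mul(Add(-2, U), 19), U))) = Mul(4, Add(Mul(Mul(Pow(Add(26, U), -1), Add(U, W)), W), Mul(Add(-38, Mul(19, U)), U))) = Mul(4, Add(Mul(W, Pow(Add(26, U), -1), Add(U, W)), Mul(U, Add(-38, Mul(19, U))))) = Mul(4, Add(Mul(U, Add(-38, Mul(19, U))), Mul(W, Pow(Add(26, U), -1), Add(U, W)))) = Add(Mul(4, U, Add(-38, Mul(19, U))), Mul(4, W, Pow(Add(26, U), -1), Add(U, W))))
Mul(Add(Function('o')(-19, 29), -713), 1571) = Mul(Add(Mul(4, Pow(Add(26, 29), -1), Add(Pow(-19, 2), Mul(-988, 29), Mul(19, Pow(29, 3)), Mul(456, Pow(29, 2)), Mul(29, -19))), -713), 1571) = Mul(Add(Mul(4, Pow(55, -1), Add(361, -28652, Mul(19, 24389), Mul(456, 841), -551)), -713), 1571) = Mul(Add(Mul(4, Rational(1, 55), Add(361, -28652, 463391, 383496, -551)), -713), 1571) = Mul(Add(Mul(4, Rational(1, 55), 818045), -713), 1571) = Mul(Add(Rational(654436, 11), -713), 1571) = Mul(Rational(646593, 11), 1571) = Rational(1015797603, 11)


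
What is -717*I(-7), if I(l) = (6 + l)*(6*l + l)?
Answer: -35133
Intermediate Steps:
I(l) = 7*l*(6 + l) (I(l) = (6 + l)*(7*l) = 7*l*(6 + l))
-717*I(-7) = -5019*(-7)*(6 - 7) = -5019*(-7)*(-1) = -717*49 = -35133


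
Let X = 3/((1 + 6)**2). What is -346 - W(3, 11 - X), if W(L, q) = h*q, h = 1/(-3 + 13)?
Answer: -85038/245 ≈ -347.09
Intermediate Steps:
h = 1/10 ≈ 0.10000
X = 3/49 (X = 3/(7**2) = 3/49 ≈ 0.061224)
W(L, q) = q/10
-346 - W(3, 11 - X) = -346 - (11 - 1*3/49)/10 = -346 - (11 - 3/49)/10 = -346 - 536/(10*49) = -346 - 1*268/245 = -346 - 268/245 = -85038/245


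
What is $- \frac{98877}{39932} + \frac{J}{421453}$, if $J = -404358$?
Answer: $- \frac{57818831937}{16829461196} \approx -3.4356$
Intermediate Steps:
$- \frac{98877}{39932} + \frac{J}{421453} = - \frac{98877}{39932} - \frac{404358}{421453} = - \frac{57818831937}{16829461196}$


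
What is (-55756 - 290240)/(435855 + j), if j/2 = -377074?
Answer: 345996/318293 ≈ 1.0870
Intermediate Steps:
j = -754148 (j = 2*(-377074) = -754148)
(-55756 - 290240)/(435855 + j) = (-55756 - 290240)/(435855 - 754148) = -345996/(-318293) = -345996*(-1/318293) = 345996/318293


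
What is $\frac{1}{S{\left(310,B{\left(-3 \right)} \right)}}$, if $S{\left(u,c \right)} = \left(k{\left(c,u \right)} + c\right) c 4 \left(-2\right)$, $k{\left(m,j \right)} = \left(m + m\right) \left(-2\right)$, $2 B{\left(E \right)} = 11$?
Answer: $\frac{1}{726} \approx 0.0013774$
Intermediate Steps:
$B{\left(E \right)} = \frac{11}{2}$ ($B{\left(E \right)} = \frac{1}{2} \cdot 11 = \frac{11}{2}$)
$k{\left(m,j \right)} = - 4 m$ ($k{\left(m,j \right)} = 2 m \left(-2\right) = - 4 m$)
$S{\left(u,c \right)} = 24 c^{2}$ ($S{\left(u,c \right)} = \left(- 4 c + c\right) c 4 \left(-2\right) = - 3 c 4 c \left(-2\right) = - 3 c \left(- 8 c\right) = 24 c^{2}$)
$\frac{1}{S{\left(310,B{\left(-3 \right)} \right)}} = \frac{1}{24 \left(\frac{11}{2}\right)^{2}} = \frac{1}{24 \cdot \frac{121}{4}} = \frac{1}{726}$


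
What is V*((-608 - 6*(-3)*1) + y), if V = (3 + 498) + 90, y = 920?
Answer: 195030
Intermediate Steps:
V = 591 (V = 501 + 90 = 591)
V*((-608 - 6*(-3)*1) + y) = 591*((-608 - 6*(-3)*1) + 920) = 591*((-608 + 18*1) + 920) = 591*((-608 + 18) + 920) = 591*(-590 + 920) = 591*330 = 195030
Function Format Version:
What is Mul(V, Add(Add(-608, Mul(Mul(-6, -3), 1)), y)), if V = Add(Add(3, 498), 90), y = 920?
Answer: 195030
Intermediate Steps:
V = 591 (V = Add(501, 90) = 591)
Mul(V, Add(Add(-608, Mul(Mul(-6, -3), 1)), y)) = Mul(591, Add(Add(-608, Mul(Mul(-6, -3), 1)), 920)) = Mul(591, Add(Add(-608, Mul(18, 1)), 920)) = Mul(591, Add(Add(-608, 18), 920)) = Mul(591, Add(-590, 920)) = Mul(591, 330) = 195030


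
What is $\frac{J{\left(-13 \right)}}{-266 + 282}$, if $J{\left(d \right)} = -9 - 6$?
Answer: $- \frac{15}{16} \approx -0.9375$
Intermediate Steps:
$J{\left(d \right)} = -15$
$\frac{J{\left(-13 \right)}}{-266 + 282} = - \frac{15}{-266 + 282} = - \frac{15}{16}$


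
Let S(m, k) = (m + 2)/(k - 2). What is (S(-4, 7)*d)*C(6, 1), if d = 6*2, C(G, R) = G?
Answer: -144/5 ≈ -28.800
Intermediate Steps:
S(m, k) = (2 + m)/(-2 + k)
d = 12
(S(-4, 7)*d)*C(6, 1) = (((2 - 4)/(-2 + 7))*12)*6 = ((-2/5)*12)*6 = (((⅕)*(-2))*12)*6 = -⅖*12*6 = -24/5*6 = -144/5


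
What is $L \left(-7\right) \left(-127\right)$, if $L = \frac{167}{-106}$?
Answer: $- \frac{148463}{106} \approx -1400.6$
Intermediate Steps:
$L = - \frac{167}{106}$ ($L = 167 \left(- \frac{1}{106}\right) = - \frac{167}{106} \approx -1.5755$)
$L \left(-7\right) \left(-127\right) = \left(- \frac{167}{106}\right) \left(-7\right) \left(-127\right) = \frac{1169}{106} \left(-127\right) = - \frac{148463}{106}$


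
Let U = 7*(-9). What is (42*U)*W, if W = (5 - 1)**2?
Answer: -42336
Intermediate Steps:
W = 16 (W = 4**2 = 16)
U = -63
(42*U)*W = (42*(-63))*16 = -2646*16 = -42336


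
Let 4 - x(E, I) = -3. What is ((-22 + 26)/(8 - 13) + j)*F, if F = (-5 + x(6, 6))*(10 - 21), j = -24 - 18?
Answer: 4708/5 ≈ 941.60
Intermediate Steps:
x(E, I) = 7 (x(E, I) = 4 - 1*(-3) = 4 + 3 = 7)
j = -42
F = -22 (F = (-5 + 7)*(10 - 21) = 2*(-11) = -22)
((-22 + 26)/(8 - 13) + j)*F = ((-22 + 26)/(8 - 13) - 42)*(-22) = (4/(-5) - 42)*(-22) = (4*(-⅕) - 42)*(-22) = (-⅘ - 42)*(-22) = -214/5*(-22) = 4708/5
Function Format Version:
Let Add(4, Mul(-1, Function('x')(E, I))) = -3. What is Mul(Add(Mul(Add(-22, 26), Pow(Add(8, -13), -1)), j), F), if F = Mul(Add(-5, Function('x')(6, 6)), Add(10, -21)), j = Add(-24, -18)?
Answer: Rational(4708, 5) ≈ 941.60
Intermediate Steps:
Function('x')(E, I) = 7 (Function('x')(E, I) = Add(4, Mul(-1, -3)) = Add(4, 3) = 7)
j = -42
F = -22 (F = Mul(Add(-5, 7), Add(10, -21)) = Mul(2, -11) = -22)
Mul(Add(Mul(Add(-22, 26), Pow(Add(8, -13), -1)), j), F) = Mul(Add(Mul(Add(-22, 26), Pow(Add(8, -13), -1)), -42), -22) = Mul(Add(Mul(4, Pow(-5, -1)), -42), -22) = Mul(Add(Mul(4, Rational(-1, 5)), -42), -22) = Mul(Add(Rational(-4, 5), -42), -22) = Mul(Rational(-214, 5), -22) = Rational(4708, 5)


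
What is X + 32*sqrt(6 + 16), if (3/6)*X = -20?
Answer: -40 + 32*sqrt(22) ≈ 110.09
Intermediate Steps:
X = -40 (X = 2*(-20) = -40)
X + 32*sqrt(6 + 16) = -40 + 32*sqrt(6 + 16) = -40 + 32*sqrt(22)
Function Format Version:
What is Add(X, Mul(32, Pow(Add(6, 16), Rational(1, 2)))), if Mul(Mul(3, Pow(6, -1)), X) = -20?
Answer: Add(-40, Mul(32, Pow(22, Rational(1, 2)))) ≈ 110.09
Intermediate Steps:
X = -40 (X = Mul(2, -20) = -40)
Add(X, Mul(32, Pow(Add(6, 16), Rational(1, 2)))) = Add(-40, Mul(32, Pow(Add(6, 16), Rational(1, 2)))) = Add(-40, Mul(32, Pow(22, Rational(1, 2))))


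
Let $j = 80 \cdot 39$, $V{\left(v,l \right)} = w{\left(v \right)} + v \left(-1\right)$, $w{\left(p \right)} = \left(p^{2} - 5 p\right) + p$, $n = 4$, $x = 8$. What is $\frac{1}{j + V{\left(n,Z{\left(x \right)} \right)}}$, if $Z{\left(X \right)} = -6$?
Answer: $\frac{1}{3116} \approx 0.00032092$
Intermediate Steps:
$w{\left(p \right)} = p^{2} - 4 p$
$V{\left(v,l \right)} = - v + v \left(-4 + v\right)$ ($V{\left(v,l \right)} = v \left(-4 + v\right) + v \left(-1\right) = v \left(-4 + v\right) - v = - v + v \left(-4 + v\right)$)
$j = 3120$
$\frac{1}{j + V{\left(n,Z{\left(x \right)} \right)}} = \frac{1}{3120 + 4 \left(-5 + 4\right)} = \frac{1}{3120 + 4 \left(-1\right)} = \frac{1}{3120 - 4} = \frac{1}{3116}$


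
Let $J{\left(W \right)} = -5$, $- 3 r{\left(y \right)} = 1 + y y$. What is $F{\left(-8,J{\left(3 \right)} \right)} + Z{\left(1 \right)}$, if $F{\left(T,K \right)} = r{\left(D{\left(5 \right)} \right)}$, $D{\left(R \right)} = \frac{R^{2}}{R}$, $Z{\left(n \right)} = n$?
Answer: $- \frac{23}{3} \approx -7.6667$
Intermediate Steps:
$D{\left(R \right)} = R$
$r{\left(y \right)} = - \frac{1}{3} - \frac{y^{2}}{3}$ ($r{\left(y \right)} = - \frac{1 + y y}{3} = - \frac{1 + y^{2}}{3} = - \frac{1}{3} - \frac{y^{2}}{3}$)
$F{\left(T,K \right)} = - \frac{26}{3}$ ($F{\left(T,K \right)} = - \frac{1}{3} - \frac{5^{2}}{3} = - \frac{1}{3} - \frac{25}{3} = - \frac{26}{3}$)
$F{\left(-8,J{\left(3 \right)} \right)} + Z{\left(1 \right)} = - \frac{26}{3} + 1 = - \frac{23}{3}$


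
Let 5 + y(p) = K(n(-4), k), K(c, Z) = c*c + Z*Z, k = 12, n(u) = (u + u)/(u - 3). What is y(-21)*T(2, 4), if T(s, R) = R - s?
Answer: 13750/49 ≈ 280.61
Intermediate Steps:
n(u) = 2*u/(-3 + u) (n(u) = (2*u)/(-3 + u) = 2*u/(-3 + u))
K(c, Z) = Z² + c² (K(c, Z) = c² + Z² = Z² + c²)
y(p) = 6875/49 (y(p) = -5 + (12² + (2*(-4)/(-3 - 4))²) = -5 + (144 + (2*(-4)/(-7))²) = -5 + (144 + (2*(-4)*(-⅐))²) = -5 + (144 + (8/7)²) = -5 + (144 + 64/49) = -5 + 7120/49 = 6875/49)
y(-21)*T(2, 4) = 6875*(4 - 1*2)/49 = 6875*(4 - 2)/49 = (6875/49)*2 = 13750/49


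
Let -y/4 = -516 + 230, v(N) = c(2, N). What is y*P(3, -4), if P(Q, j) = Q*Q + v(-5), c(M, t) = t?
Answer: 4576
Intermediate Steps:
v(N) = N
y = 1144 (y = -4*(-516 + 230) = -4*(-286) = 1144)
P(Q, j) = -5 + Q² (P(Q, j) = Q*Q - 5 = Q² - 5 = -5 + Q²)
y*P(3, -4) = 1144*(-5 + 3²) = 1144*(-5 + 9) = 1144*4 = 4576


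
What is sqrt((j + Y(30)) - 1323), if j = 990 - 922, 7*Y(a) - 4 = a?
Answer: I*sqrt(61257)/7 ≈ 35.357*I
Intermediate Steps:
Y(a) = 4/7 + a/7
j = 68
sqrt((j + Y(30)) - 1323) = sqrt((68 + (4/7 + (1/7)*30)) - 1323) = sqrt((68 + (4/7 + 30/7)) - 1323) = sqrt((68 + 34/7) - 1323) = sqrt(510/7 - 1323) = sqrt(-8751/7) = I*sqrt(61257)/7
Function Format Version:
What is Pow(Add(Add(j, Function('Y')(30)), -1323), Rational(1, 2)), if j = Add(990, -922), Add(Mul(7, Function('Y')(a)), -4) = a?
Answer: Mul(Rational(1, 7), I, Pow(61257, Rational(1, 2))) ≈ Mul(35.357, I)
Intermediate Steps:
Function('Y')(a) = Add(Rational(4, 7), Mul(Rational(1, 7), a))
j = 68
Pow(Add(Add(j, Function('Y')(30)), -1323), Rational(1, 2)) = Pow(Add(Add(68, Add(Rational(4, 7), Mul(Rational(1, 7), 30))), -1323), Rational(1, 2)) = Pow(Add(Add(68, Add(Rational(4, 7), Rational(30, 7))), -1323), Rational(1, 2)) = Pow(Add(Add(68, Rational(34, 7)), -1323), Rational(1, 2)) = Pow(Add(Rational(510, 7), -1323), Rational(1, 2)) = Pow(Rational(-8751, 7), Rational(1, 2)) = Mul(Rational(1, 7), I, Pow(61257, Rational(1, 2)))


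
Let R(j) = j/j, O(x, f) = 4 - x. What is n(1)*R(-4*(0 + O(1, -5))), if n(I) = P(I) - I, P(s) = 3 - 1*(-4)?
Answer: 6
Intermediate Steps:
P(s) = 7 (P(s) = 3 + 4 = 7)
n(I) = 7 - I
R(j) = 1
n(1)*R(-4*(0 + O(1, -5))) = (7 - 1*1)*1 = (7 - 1)*1 = 6*1 = 6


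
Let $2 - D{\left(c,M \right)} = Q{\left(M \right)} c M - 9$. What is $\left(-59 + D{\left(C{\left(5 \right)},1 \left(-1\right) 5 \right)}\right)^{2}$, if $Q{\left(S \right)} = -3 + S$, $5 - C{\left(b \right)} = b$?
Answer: $2304$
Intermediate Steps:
$C{\left(b \right)} = 5 - b$
$D{\left(c,M \right)} = 11 - M c \left(-3 + M\right)$ ($D{\left(c,M \right)} = 2 - \left(\left(-3 + M\right) c M - 9\right) = 2 - \left(c \left(-3 + M\right) M - 9\right) = 2 - \left(M c \left(-3 + M\right) - 9\right) = 2 - \left(-9 + M c \left(-3 + M\right)\right) = 11 - M c \left(-3 + M\right)$)
$\left(-59 + D{\left(C{\left(5 \right)},1 \left(-1\right) 5 \right)}\right)^{2} = \left(-59 + \left(11 - 1 \left(-1\right) 5 \left(5 - 5\right) \left(-3 + 1 \left(-1\right) 5\right)\right)\right)^{2} = \left(-59 + \left(11 - \left(-1\right) 5 \left(5 - 5\right) \left(-3 - 5\right)\right)\right)^{2} = \left(-59 + \left(11 - \left(-5\right) 0 \left(-3 - 5\right)\right)\right)^{2} = \left(-59 + \left(11 - \left(-5\right) 0 \left(-8\right)\right)\right)^{2} = \left(-59 + \left(11 + 0\right)\right)^{2} = \left(-59 + 11\right)^{2} = \left(-48\right)^{2} = 2304$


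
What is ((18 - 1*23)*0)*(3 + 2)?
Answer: 0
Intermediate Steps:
((18 - 1*23)*0)*(3 + 2) = ((18 - 23)*0)*5 = -5*0*5 = 0*5 = 0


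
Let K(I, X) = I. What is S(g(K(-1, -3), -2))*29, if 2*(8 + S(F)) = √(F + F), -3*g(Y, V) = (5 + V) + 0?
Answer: -232 + 29*I*√2/2 ≈ -232.0 + 20.506*I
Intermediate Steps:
g(Y, V) = -5/3 - V/3 (g(Y, V) = -((5 + V) + 0)/3 = -(5 + V)/3 = -5/3 - V/3)
S(F) = -8 + √2*√F/2 (S(F) = -8 + √(F + F)/2 = -8 + √(2*F)/2 = -8 + (√2*√F)/2 = -8 + √2*√F/2)
S(g(K(-1, -3), -2))*29 = (-8 + √2*√(-5/3 - ⅓*(-2))/2)*29 = (-8 + √2*√(-5/3 + ⅔)/2)*29 = (-8 + √2*√(-1)/2)*29 = (-8 + √2*I/2)*29 = (-8 + I*√2/2)*29 = -232 + 29*I*√2/2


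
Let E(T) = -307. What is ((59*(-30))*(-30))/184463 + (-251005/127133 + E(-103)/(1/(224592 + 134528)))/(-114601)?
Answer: 2586279575532694975/2687546394087979 ≈ 962.32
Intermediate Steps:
((59*(-30))*(-30))/184463 + (-251005/127133 + E(-103)/(1/(224592 + 134528)))/(-114601) = ((59*(-30))*(-30))/184463 + (-251005/127133 - 307/(1/(224592 + 134528)))/(-114601) = -1770*(-30)*(1/184463) + (-251005*1/127133 - 307/(1/359120))*(-1/114601) = 53100*(1/184463) + (-251005/127133 - 307/1/359120)*(-1/114601) = 53100/184463 + (-251005/127133 - 307*359120)*(-1/114601) = 53100/184463 + (-251005/127133 - 110249840)*(-1/114601) = 53100/184463 - 14016393159725/127133*(-1/114601) = 53100/184463 + 14016393159725/14569568933 = 2586279575532694975/2687546394087979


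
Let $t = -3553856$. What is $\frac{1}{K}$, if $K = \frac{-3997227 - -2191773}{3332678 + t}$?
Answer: $\frac{36863}{300909} \approx 0.12251$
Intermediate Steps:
$K = \frac{300909}{36863}$ ($K = \frac{-3997227 - -2191773}{3332678 - 3553856} = \frac{-3997227 + 2191773}{-221178} = \left(-1805454\right) \left(- \frac{1}{221178}\right) = \frac{300909}{36863} \approx 8.1629$)
$\frac{1}{K} = \frac{1}{\frac{300909}{36863}} = \frac{36863}{300909}$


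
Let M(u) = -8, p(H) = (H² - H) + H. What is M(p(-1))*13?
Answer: -104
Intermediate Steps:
p(H) = H²
M(p(-1))*13 = -8*13 = -104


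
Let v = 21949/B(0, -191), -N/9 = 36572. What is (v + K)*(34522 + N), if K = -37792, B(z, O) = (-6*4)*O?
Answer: 25517053902227/2292 ≈ 1.1133e+10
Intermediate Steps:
N = -329148 (N = -9*36572 = -329148)
B(z, O) = -24*O
v = 21949/4584 (v = 21949/((-24*(-191))) = 21949/4584 ≈ 4.7882)
(v + K)*(34522 + N) = (21949/4584 - 37792)*(34522 - 329148) = -173216579/4584*(-294626) = 25517053902227/2292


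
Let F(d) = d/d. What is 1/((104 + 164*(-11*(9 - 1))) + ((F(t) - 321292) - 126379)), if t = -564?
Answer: -1/461998 ≈ -2.1645e-6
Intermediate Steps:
F(d) = 1
1/((104 + 164*(-11*(9 - 1))) + ((F(t) - 321292) - 126379)) = 1/((104 + 164*(-11*(9 - 1))) + ((1 - 321292) - 126379)) = 1/((104 + 164*(-11*8)) + (-321291 - 126379)) = 1/((104 + 164*(-88)) - 447670) = 1/((104 - 14432) - 447670) = 1/(-14328 - 447670) = 1/(-461998) = -1/461998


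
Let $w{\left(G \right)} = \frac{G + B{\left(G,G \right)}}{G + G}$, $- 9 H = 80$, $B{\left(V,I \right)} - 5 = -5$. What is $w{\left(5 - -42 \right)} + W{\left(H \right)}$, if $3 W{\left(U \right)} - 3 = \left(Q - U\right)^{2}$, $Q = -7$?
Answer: $\frac{1307}{486} \approx 2.6893$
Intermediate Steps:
$B{\left(V,I \right)} = 0$ ($B{\left(V,I \right)} = 5 - 5 = 0$)
$H = - \frac{80}{9}$ ($H = \left(- \frac{1}{9}\right) 80 = - \frac{80}{9} \approx -8.8889$)
$W{\left(U \right)} = 1 + \frac{\left(-7 - U\right)^{2}}{3}$
$w{\left(G \right)} = \frac{1}{2}$ ($w{\left(G \right)} = \frac{G + 0}{G + G} = \frac{G}{2 G} = G \frac{1}{2 G} = \frac{1}{2}$)
$w{\left(5 - -42 \right)} + W{\left(H \right)} = \frac{1}{2} + \left(1 + \frac{\left(7 - \frac{80}{9}\right)^{2}}{3}\right) = \frac{1}{2} + \left(1 + \frac{\left(- \frac{17}{9}\right)^{2}}{3}\right) = \frac{1}{2} + \left(1 + \frac{1}{3} \cdot \frac{289}{81}\right) = \frac{1}{2} + \left(1 + \frac{289}{243}\right) = \frac{1}{2} + \frac{532}{243} = \frac{1307}{486}$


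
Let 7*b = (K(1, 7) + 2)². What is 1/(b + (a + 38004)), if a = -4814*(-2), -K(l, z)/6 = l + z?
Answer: 7/335540 ≈ 2.0862e-5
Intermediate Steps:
K(l, z) = -6*l - 6*z (K(l, z) = -6*(l + z) = -6*l - 6*z)
a = 9628
b = 2116/7 (b = ((-6*1 - 6*7) + 2)²/7 = ((-6 - 42) + 2)²/7 = (-48 + 2)²/7 = (⅐)*(-46)² = (⅐)*2116 = 2116/7 ≈ 302.29)
1/(b + (a + 38004)) = 1/(2116/7 + (9628 + 38004)) = 1/(2116/7 + 47632) = 1/(335540/7) = 7/335540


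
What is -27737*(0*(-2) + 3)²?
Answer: -249633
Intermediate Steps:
-27737*(0*(-2) + 3)² = -27737*(0 + 3)² = -27737*3² = -27737*9 = -249633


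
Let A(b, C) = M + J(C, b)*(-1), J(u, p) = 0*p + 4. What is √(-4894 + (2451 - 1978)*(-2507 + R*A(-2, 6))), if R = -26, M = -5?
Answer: I*√1080023 ≈ 1039.2*I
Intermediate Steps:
J(u, p) = 4 (J(u, p) = 0 + 4 = 4)
A(b, C) = -9 (A(b, C) = -5 + 4*(-1) = -5 - 4 = -9)
√(-4894 + (2451 - 1978)*(-2507 + R*A(-2, 6))) = √(-4894 + (2451 - 1978)*(-2507 - 26*(-9))) = √(-4894 + 473*(-2507 + 234)) = √(-4894 + 473*(-2273)) = √(-4894 - 1075129) = √(-1080023) = I*√1080023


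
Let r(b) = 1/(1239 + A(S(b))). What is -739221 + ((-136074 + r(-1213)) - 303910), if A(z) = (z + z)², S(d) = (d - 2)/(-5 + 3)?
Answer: -1742232936119/1477464 ≈ -1.1792e+6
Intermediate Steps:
S(d) = 1 - d/2 (S(d) = (-2 + d)/(-2) = (-2 + d)*(-½) = 1 - d/2)
A(z) = 4*z² (A(z) = (2*z)² = 4*z²)
r(b) = 1/(1239 + 4*(1 - b/2)²)
-739221 + ((-136074 + r(-1213)) - 303910) = -739221 + ((-136074 + 1/(1239 + (-2 - 1213)²)) - 303910) = -739221 + ((-136074 + 1/(1239 + (-1215)²)) - 303910) = -739221 + ((-136074 + 1/(1239 + 1476225)) - 303910) = -739221 + ((-136074 + 1/1477464) - 303910) = -739221 + (-201044436335/1477464 - 303910) = -739221 - 650060520575/1477464 = -1742232936119/1477464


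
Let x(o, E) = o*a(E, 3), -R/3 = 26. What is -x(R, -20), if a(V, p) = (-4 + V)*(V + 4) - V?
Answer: 31512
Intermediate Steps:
R = -78 (R = -3*26 = -78)
a(V, p) = -V + (-4 + V)*(4 + V) (a(V, p) = (-4 + V)*(4 + V) - V = -V + (-4 + V)*(4 + V))
x(o, E) = o*(-16 + E² - E)
-x(R, -20) = -(-78)*(-16 + (-20)² - 1*(-20)) = -(-78)*(-16 + 400 + 20) = -(-78)*404 = -1*(-31512) = 31512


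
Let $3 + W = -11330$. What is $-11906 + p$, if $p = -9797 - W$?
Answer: $-10370$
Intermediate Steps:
$W = -11333$ ($W = -3 - 11330 = -11333$)
$p = 1536$ ($p = -9797 - -11333 = -9797 + 11333 = 1536$)
$-11906 + p = -11906 + 1536 = -10370$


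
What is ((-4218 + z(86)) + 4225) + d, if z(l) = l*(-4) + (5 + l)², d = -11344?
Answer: -3400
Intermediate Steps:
z(l) = (5 + l)² - 4*l (z(l) = -4*l + (5 + l)² = (5 + l)² - 4*l)
((-4218 + z(86)) + 4225) + d = ((-4218 + ((5 + 86)² - 4*86)) + 4225) - 11344 = ((-4218 + (91² - 344)) + 4225) - 11344 = ((-4218 + (8281 - 344)) + 4225) - 11344 = ((-4218 + 7937) + 4225) - 11344 = (3719 + 4225) - 11344 = 7944 - 11344 = -3400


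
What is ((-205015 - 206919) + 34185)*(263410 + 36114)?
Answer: -113144891476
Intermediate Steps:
((-205015 - 206919) + 34185)*(263410 + 36114) = (-411934 + 34185)*299524 = -377749*299524 = -113144891476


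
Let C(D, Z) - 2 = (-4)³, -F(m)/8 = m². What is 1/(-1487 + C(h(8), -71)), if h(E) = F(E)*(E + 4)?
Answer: -1/1549 ≈ -0.00064558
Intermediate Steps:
F(m) = -8*m²
h(E) = -8*E²*(4 + E) (h(E) = (-8*E²)*(E + 4) = (-8*E²)*(4 + E) = -8*E²*(4 + E))
C(D, Z) = -62 (C(D, Z) = 2 + (-4)³ = 2 - 64 = -62)
1/(-1487 + C(h(8), -71)) = 1/(-1487 - 62) = 1/(-1549) = -1/1549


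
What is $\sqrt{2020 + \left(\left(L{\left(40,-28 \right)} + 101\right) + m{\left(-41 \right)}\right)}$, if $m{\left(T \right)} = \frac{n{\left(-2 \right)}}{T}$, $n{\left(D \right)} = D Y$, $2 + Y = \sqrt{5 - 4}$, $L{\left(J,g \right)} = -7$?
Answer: $\frac{4 \sqrt{222097}}{41} \approx 45.978$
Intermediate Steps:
$Y = -1$ ($Y = -2 + \sqrt{5 - 4} = -2 + \sqrt{1} = -2 + 1 = -1$)
$n{\left(D \right)} = - D$ ($n{\left(D \right)} = D \left(-1\right) = - D$)
$m{\left(T \right)} = \frac{2}{T}$ ($m{\left(T \right)} = \frac{\left(-1\right) \left(-2\right)}{T} = \frac{2}{T}$)
$\sqrt{2020 + \left(\left(L{\left(40,-28 \right)} + 101\right) + m{\left(-41 \right)}\right)} = \sqrt{2020 + \left(\left(-7 + 101\right) + \frac{2}{-41}\right)} = \sqrt{2020 + \left(94 + 2 \left(- \frac{1}{41}\right)\right)} = \sqrt{2020 + \left(94 - \frac{2}{41}\right)} = \sqrt{2020 + \frac{3852}{41}} = \sqrt{\frac{86672}{41}} = \frac{4 \sqrt{222097}}{41}$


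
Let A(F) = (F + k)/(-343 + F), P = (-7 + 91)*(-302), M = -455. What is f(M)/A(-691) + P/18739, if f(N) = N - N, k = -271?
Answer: -3624/2677 ≈ -1.3538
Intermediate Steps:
P = -25368 (P = 84*(-302) = -25368)
A(F) = (-271 + F)/(-343 + F) (A(F) = (F - 271)/(-343 + F) = (-271 + F)/(-343 + F))
f(N) = 0
f(M)/A(-691) + P/18739 = 0/(((-271 - 691)/(-343 - 691))) - 25368/18739 = 0/((-962/(-1034))) - 25368*1/18739 = 0/((-1/1034*(-962))) - 3624/2677 = 0/(481/517) - 3624/2677 = 0*(517/481) - 3624/2677 = 0 - 3624/2677 = -3624/2677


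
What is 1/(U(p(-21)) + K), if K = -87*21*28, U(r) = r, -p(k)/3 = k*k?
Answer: -1/52479 ≈ -1.9055e-5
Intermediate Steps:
p(k) = -3*k**2 (p(k) = -3*k*k = -3*k**2)
K = -51156 (K = -1827*28 = -51156)
1/(U(p(-21)) + K) = 1/(-3*(-21)**2 - 51156) = 1/(-3*441 - 51156) = 1/(-1323 - 51156) = 1/(-52479) = -1/52479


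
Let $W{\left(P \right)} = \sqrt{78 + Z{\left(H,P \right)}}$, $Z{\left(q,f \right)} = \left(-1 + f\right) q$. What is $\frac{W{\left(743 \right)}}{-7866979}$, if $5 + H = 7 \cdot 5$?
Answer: $- \frac{3 \sqrt{2482}}{7866979} \approx -1.8998 \cdot 10^{-5}$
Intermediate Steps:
$H = 30$ ($H = -5 + 7 \cdot 5 = -5 + 35 = 30$)
$Z{\left(q,f \right)} = q \left(-1 + f\right)$
$W{\left(P \right)} = \sqrt{48 + 30 P}$ ($W{\left(P \right)} = \sqrt{78 + 30 \left(-1 + P\right)} = \sqrt{78 + \left(-30 + 30 P\right)} = \sqrt{48 + 30 P}$)
$\frac{W{\left(743 \right)}}{-7866979} = \frac{\sqrt{48 + 30 \cdot 743}}{-7866979} = \sqrt{48 + 22290} \left(- \frac{1}{7866979}\right) = \sqrt{22338} \left(- \frac{1}{7866979}\right) = 3 \sqrt{2482} \left(- \frac{1}{7866979}\right) = - \frac{3 \sqrt{2482}}{7866979}$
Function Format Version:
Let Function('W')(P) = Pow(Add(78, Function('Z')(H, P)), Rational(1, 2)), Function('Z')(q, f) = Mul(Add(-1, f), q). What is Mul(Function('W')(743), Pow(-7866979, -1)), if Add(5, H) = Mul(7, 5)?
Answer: Mul(Rational(-3, 7866979), Pow(2482, Rational(1, 2))) ≈ -1.8998e-5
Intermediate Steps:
H = 30 (H = Add(-5, Mul(7, 5)) = Add(-5, 35) = 30)
Function('Z')(q, f) = Mul(q, Add(-1, f))
Function('W')(P) = Pow(Add(48, Mul(30, P)), Rational(1, 2)) (Function('W')(P) = Pow(Add(78, Mul(30, Add(-1, P))), Rational(1, 2)) = Pow(Add(78, Add(-30, Mul(30, P))), Rational(1, 2)) = Pow(Add(48, Mul(30, P)), Rational(1, 2)))
Mul(Function('W')(743), Pow(-7866979, -1)) = Mul(Pow(Add(48, Mul(30, 743)), Rational(1, 2)), Pow(-7866979, -1)) = Mul(Pow(Add(48, 22290), Rational(1, 2)), Rational(-1, 7866979)) = Mul(Pow(22338, Rational(1, 2)), Rational(-1, 7866979)) = Mul(Mul(3, Pow(2482, Rational(1, 2))), Rational(-1, 7866979)) = Mul(Rational(-3, 7866979), Pow(2482, Rational(1, 2)))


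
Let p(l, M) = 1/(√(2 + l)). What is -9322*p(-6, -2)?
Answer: 4661*I ≈ 4661.0*I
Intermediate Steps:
p(l, M) = (2 + l)^(-½)
-9322*p(-6, -2) = -9322/√(2 - 6) = -9322/√(-4) = -9322*(-I/2) = -(-4661)*I = 4661*I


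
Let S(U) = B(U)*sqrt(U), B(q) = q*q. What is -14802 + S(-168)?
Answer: -14802 + 56448*I*sqrt(42) ≈ -14802.0 + 3.6583e+5*I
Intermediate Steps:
B(q) = q**2
S(U) = U**(5/2) (S(U) = U**2*sqrt(U) = U**(5/2))
-14802 + S(-168) = -14802 + (-168)**(5/2) = -14802 + 56448*I*sqrt(42)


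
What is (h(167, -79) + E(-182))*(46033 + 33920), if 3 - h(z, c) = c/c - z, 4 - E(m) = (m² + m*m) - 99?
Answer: -5274979128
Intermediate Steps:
E(m) = 103 - 2*m² (E(m) = 4 - ((m² + m*m) - 99) = 4 - ((m² + m²) - 99) = 4 - (2*m² - 99) = 4 - (-99 + 2*m²) = 4 + (99 - 2*m²) = 103 - 2*m²)
h(z, c) = 2 + z (h(z, c) = 3 - (c/c - z) = 3 - (1 - z) = 3 + (-1 + z) = 2 + z)
(h(167, -79) + E(-182))*(46033 + 33920) = ((2 + 167) + (103 - 2*(-182)²))*(46033 + 33920) = (169 + (103 - 2*33124))*79953 = (169 + (103 - 66248))*79953 = (169 - 66145)*79953 = -65976*79953 = -5274979128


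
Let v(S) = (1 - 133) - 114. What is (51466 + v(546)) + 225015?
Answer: 276235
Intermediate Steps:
v(S) = -246 (v(S) = -132 - 114 = -246)
(51466 + v(546)) + 225015 = (51466 - 246) + 225015 = 51220 + 225015 = 276235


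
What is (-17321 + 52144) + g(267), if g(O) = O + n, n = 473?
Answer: 35563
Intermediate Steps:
g(O) = 473 + O (g(O) = O + 473 = 473 + O)
(-17321 + 52144) + g(267) = (-17321 + 52144) + (473 + 267) = 34823 + 740 = 35563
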